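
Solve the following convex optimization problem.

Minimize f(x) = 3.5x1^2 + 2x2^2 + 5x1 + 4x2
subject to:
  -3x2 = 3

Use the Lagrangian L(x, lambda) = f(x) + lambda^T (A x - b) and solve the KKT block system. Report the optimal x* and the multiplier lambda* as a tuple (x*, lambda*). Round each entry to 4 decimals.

Form the Lagrangian:
  L(x, lambda) = (1/2) x^T Q x + c^T x + lambda^T (A x - b)
Stationarity (grad_x L = 0): Q x + c + A^T lambda = 0.
Primal feasibility: A x = b.

This gives the KKT block system:
  [ Q   A^T ] [ x     ]   [-c ]
  [ A    0  ] [ lambda ] = [ b ]

Solving the linear system:
  x*      = (-0.7143, -1)
  lambda* = (0)
  f(x*)   = -3.7857

x* = (-0.7143, -1), lambda* = (0)


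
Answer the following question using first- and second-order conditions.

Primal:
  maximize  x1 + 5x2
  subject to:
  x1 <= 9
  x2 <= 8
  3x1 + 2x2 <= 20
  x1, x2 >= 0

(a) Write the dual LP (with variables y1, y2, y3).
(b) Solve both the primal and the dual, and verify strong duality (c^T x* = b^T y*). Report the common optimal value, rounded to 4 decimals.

The standard primal-dual pair for 'max c^T x s.t. A x <= b, x >= 0' is:
  Dual:  min b^T y  s.t.  A^T y >= c,  y >= 0.

So the dual LP is:
  minimize  9y1 + 8y2 + 20y3
  subject to:
    y1 + 3y3 >= 1
    y2 + 2y3 >= 5
    y1, y2, y3 >= 0

Solving the primal: x* = (1.3333, 8).
  primal value c^T x* = 41.3333.
Solving the dual: y* = (0, 4.3333, 0.3333).
  dual value b^T y* = 41.3333.
Strong duality: c^T x* = b^T y*. Confirmed.

41.3333


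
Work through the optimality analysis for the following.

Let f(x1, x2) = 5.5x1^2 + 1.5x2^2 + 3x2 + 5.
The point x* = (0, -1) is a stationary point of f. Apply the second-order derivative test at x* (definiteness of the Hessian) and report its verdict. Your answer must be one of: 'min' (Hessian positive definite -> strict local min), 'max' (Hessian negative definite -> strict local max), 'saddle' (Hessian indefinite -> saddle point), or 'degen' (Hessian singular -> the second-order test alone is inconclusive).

Compute the Hessian H = grad^2 f:
  H = [[11, 0], [0, 3]]
Verify stationarity: grad f(x*) = H x* + g = (0, 0).
Eigenvalues of H: 3, 11.
Both eigenvalues > 0, so H is positive definite -> x* is a strict local min.

min


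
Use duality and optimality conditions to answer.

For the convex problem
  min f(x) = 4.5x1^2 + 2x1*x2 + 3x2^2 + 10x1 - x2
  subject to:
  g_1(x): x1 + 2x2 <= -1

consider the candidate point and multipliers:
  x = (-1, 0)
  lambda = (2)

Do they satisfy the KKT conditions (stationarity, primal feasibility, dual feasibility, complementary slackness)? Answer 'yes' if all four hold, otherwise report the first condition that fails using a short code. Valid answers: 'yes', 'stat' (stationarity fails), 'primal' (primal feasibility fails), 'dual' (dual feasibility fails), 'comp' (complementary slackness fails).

Gradient of f: grad f(x) = Q x + c = (1, -3)
Constraint values g_i(x) = a_i^T x - b_i:
  g_1((-1, 0)) = 0
Stationarity residual: grad f(x) + sum_i lambda_i a_i = (3, 1)
  -> stationarity FAILS
Primal feasibility (all g_i <= 0): OK
Dual feasibility (all lambda_i >= 0): OK
Complementary slackness (lambda_i * g_i(x) = 0 for all i): OK

Verdict: the first failing condition is stationarity -> stat.

stat


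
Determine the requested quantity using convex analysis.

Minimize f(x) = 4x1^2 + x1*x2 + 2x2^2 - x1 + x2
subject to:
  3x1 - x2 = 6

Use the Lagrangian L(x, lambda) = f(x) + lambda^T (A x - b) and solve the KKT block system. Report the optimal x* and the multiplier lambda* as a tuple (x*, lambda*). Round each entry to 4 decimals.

Form the Lagrangian:
  L(x, lambda) = (1/2) x^T Q x + c^T x + lambda^T (A x - b)
Stationarity (grad_x L = 0): Q x + c + A^T lambda = 0.
Primal feasibility: A x = b.

This gives the KKT block system:
  [ Q   A^T ] [ x     ]   [-c ]
  [ A    0  ] [ lambda ] = [ b ]

Solving the linear system:
  x*      = (1.52, -1.44)
  lambda* = (-3.24)
  f(x*)   = 8.24

x* = (1.52, -1.44), lambda* = (-3.24)


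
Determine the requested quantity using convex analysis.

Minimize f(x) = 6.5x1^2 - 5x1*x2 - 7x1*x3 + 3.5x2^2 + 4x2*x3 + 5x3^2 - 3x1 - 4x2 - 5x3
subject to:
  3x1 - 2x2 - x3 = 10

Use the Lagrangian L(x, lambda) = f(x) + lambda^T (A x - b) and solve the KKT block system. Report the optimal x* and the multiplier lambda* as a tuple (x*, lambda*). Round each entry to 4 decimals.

Form the Lagrangian:
  L(x, lambda) = (1/2) x^T Q x + c^T x + lambda^T (A x - b)
Stationarity (grad_x L = 0): Q x + c + A^T lambda = 0.
Primal feasibility: A x = b.

This gives the KKT block system:
  [ Q   A^T ] [ x     ]   [-c ]
  [ A    0  ] [ lambda ] = [ b ]

Solving the linear system:
  x*      = (3.2811, -1.227, 2.2973)
  lambda* = (-9.9027)
  f(x*)   = 41.3027

x* = (3.2811, -1.227, 2.2973), lambda* = (-9.9027)


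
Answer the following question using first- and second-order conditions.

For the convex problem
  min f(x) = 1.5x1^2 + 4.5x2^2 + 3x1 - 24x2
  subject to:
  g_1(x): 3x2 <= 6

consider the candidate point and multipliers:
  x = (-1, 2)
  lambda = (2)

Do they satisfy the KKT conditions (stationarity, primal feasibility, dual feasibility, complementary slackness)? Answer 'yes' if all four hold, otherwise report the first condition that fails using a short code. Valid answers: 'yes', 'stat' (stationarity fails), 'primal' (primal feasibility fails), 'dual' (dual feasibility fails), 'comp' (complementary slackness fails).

Gradient of f: grad f(x) = Q x + c = (0, -6)
Constraint values g_i(x) = a_i^T x - b_i:
  g_1((-1, 2)) = 0
Stationarity residual: grad f(x) + sum_i lambda_i a_i = (0, 0)
  -> stationarity OK
Primal feasibility (all g_i <= 0): OK
Dual feasibility (all lambda_i >= 0): OK
Complementary slackness (lambda_i * g_i(x) = 0 for all i): OK

Verdict: yes, KKT holds.

yes


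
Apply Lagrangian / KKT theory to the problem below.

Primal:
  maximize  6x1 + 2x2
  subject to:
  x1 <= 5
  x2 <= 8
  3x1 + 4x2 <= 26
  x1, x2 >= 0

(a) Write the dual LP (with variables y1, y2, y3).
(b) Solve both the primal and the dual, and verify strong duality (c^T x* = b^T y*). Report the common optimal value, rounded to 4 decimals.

The standard primal-dual pair for 'max c^T x s.t. A x <= b, x >= 0' is:
  Dual:  min b^T y  s.t.  A^T y >= c,  y >= 0.

So the dual LP is:
  minimize  5y1 + 8y2 + 26y3
  subject to:
    y1 + 3y3 >= 6
    y2 + 4y3 >= 2
    y1, y2, y3 >= 0

Solving the primal: x* = (5, 2.75).
  primal value c^T x* = 35.5.
Solving the dual: y* = (4.5, 0, 0.5).
  dual value b^T y* = 35.5.
Strong duality: c^T x* = b^T y*. Confirmed.

35.5


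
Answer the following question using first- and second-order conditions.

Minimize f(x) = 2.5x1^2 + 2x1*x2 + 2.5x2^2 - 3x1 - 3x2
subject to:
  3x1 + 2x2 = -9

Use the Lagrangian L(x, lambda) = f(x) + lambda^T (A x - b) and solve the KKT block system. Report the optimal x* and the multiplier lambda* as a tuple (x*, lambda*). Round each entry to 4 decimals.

Form the Lagrangian:
  L(x, lambda) = (1/2) x^T Q x + c^T x + lambda^T (A x - b)
Stationarity (grad_x L = 0): Q x + c + A^T lambda = 0.
Primal feasibility: A x = b.

This gives the KKT block system:
  [ Q   A^T ] [ x     ]   [-c ]
  [ A    0  ] [ lambda ] = [ b ]

Solving the linear system:
  x*      = (-2.561, -0.6585)
  lambda* = (5.7073)
  f(x*)   = 30.5122

x* = (-2.561, -0.6585), lambda* = (5.7073)


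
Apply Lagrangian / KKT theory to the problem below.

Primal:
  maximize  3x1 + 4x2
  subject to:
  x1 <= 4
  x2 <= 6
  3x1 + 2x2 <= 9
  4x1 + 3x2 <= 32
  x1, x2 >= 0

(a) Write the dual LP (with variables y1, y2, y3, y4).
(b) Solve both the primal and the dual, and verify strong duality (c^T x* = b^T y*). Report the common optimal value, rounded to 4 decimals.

The standard primal-dual pair for 'max c^T x s.t. A x <= b, x >= 0' is:
  Dual:  min b^T y  s.t.  A^T y >= c,  y >= 0.

So the dual LP is:
  minimize  4y1 + 6y2 + 9y3 + 32y4
  subject to:
    y1 + 3y3 + 4y4 >= 3
    y2 + 2y3 + 3y4 >= 4
    y1, y2, y3, y4 >= 0

Solving the primal: x* = (0, 4.5).
  primal value c^T x* = 18.
Solving the dual: y* = (0, 0, 2, 0).
  dual value b^T y* = 18.
Strong duality: c^T x* = b^T y*. Confirmed.

18


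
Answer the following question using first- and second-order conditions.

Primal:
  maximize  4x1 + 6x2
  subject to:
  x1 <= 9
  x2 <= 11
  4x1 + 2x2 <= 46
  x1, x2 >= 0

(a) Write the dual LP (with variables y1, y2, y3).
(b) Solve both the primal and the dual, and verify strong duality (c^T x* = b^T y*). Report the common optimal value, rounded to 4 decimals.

The standard primal-dual pair for 'max c^T x s.t. A x <= b, x >= 0' is:
  Dual:  min b^T y  s.t.  A^T y >= c,  y >= 0.

So the dual LP is:
  minimize  9y1 + 11y2 + 46y3
  subject to:
    y1 + 4y3 >= 4
    y2 + 2y3 >= 6
    y1, y2, y3 >= 0

Solving the primal: x* = (6, 11).
  primal value c^T x* = 90.
Solving the dual: y* = (0, 4, 1).
  dual value b^T y* = 90.
Strong duality: c^T x* = b^T y*. Confirmed.

90


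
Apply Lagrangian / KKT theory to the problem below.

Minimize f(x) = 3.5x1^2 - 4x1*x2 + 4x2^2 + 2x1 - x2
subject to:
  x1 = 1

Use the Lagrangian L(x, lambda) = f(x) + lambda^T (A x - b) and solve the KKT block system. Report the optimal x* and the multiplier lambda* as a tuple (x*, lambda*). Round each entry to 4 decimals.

Form the Lagrangian:
  L(x, lambda) = (1/2) x^T Q x + c^T x + lambda^T (A x - b)
Stationarity (grad_x L = 0): Q x + c + A^T lambda = 0.
Primal feasibility: A x = b.

This gives the KKT block system:
  [ Q   A^T ] [ x     ]   [-c ]
  [ A    0  ] [ lambda ] = [ b ]

Solving the linear system:
  x*      = (1, 0.625)
  lambda* = (-6.5)
  f(x*)   = 3.9375

x* = (1, 0.625), lambda* = (-6.5)


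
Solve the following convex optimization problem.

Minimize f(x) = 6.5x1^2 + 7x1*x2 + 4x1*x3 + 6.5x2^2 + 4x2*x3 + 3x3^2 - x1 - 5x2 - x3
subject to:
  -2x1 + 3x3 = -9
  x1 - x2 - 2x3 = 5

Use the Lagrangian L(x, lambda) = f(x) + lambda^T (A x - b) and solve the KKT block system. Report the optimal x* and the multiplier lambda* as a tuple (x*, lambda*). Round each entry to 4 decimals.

Form the Lagrangian:
  L(x, lambda) = (1/2) x^T Q x + c^T x + lambda^T (A x - b)
Stationarity (grad_x L = 0): Q x + c + A^T lambda = 0.
Primal feasibility: A x = b.

This gives the KKT block system:
  [ Q   A^T ] [ x     ]   [-c ]
  [ A    0  ] [ lambda ] = [ b ]

Solving the linear system:
  x*      = (0.9167, 0.6944, -2.3889)
  lambda* = (3.5556, 0.8889)
  f(x*)   = 12.7778

x* = (0.9167, 0.6944, -2.3889), lambda* = (3.5556, 0.8889)


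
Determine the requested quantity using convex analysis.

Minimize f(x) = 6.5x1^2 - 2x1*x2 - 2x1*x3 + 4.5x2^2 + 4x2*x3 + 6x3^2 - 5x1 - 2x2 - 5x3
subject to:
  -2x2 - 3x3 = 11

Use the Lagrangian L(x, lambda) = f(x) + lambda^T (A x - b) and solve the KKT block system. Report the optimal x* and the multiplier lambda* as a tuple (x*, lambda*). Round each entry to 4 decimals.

Form the Lagrangian:
  L(x, lambda) = (1/2) x^T Q x + c^T x + lambda^T (A x - b)
Stationarity (grad_x L = 0): Q x + c + A^T lambda = 0.
Primal feasibility: A x = b.

This gives the KKT block system:
  [ Q   A^T ] [ x     ]   [-c ]
  [ A    0  ] [ lambda ] = [ b ]

Solving the linear system:
  x*      = (-0.2717, -1.7979, -2.4681)
  lambda* = (-13.755)
  f(x*)   = 84.2998

x* = (-0.2717, -1.7979, -2.4681), lambda* = (-13.755)


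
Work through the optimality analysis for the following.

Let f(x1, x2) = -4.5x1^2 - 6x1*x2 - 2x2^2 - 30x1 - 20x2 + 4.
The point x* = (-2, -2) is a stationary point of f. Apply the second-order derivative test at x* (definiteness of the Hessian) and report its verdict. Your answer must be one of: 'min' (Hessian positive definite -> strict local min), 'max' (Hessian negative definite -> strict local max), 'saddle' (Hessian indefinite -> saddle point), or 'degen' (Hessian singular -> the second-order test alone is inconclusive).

Compute the Hessian H = grad^2 f:
  H = [[-9, -6], [-6, -4]]
Verify stationarity: grad f(x*) = H x* + g = (0, 0).
Eigenvalues of H: -13, 0.
H has a zero eigenvalue (singular; negative semidefinite but not definite), so H is neither positive definite, negative definite, nor indefinite. The second-order test alone is inconclusive -> degen.
(Indeed, f is constant along the null direction of H through x*, so x* is not a strict local extremum.)

degen


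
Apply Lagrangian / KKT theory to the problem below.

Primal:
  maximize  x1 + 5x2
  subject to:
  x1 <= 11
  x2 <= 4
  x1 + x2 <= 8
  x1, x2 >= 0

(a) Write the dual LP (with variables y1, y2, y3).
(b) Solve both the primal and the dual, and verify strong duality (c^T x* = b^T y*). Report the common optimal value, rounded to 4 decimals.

The standard primal-dual pair for 'max c^T x s.t. A x <= b, x >= 0' is:
  Dual:  min b^T y  s.t.  A^T y >= c,  y >= 0.

So the dual LP is:
  minimize  11y1 + 4y2 + 8y3
  subject to:
    y1 + y3 >= 1
    y2 + y3 >= 5
    y1, y2, y3 >= 0

Solving the primal: x* = (4, 4).
  primal value c^T x* = 24.
Solving the dual: y* = (0, 4, 1).
  dual value b^T y* = 24.
Strong duality: c^T x* = b^T y*. Confirmed.

24


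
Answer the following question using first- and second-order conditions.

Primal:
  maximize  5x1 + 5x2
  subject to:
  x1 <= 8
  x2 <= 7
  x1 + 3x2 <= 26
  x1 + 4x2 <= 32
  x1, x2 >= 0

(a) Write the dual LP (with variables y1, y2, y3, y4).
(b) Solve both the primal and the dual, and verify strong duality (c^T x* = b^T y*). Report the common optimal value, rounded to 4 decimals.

The standard primal-dual pair for 'max c^T x s.t. A x <= b, x >= 0' is:
  Dual:  min b^T y  s.t.  A^T y >= c,  y >= 0.

So the dual LP is:
  minimize  8y1 + 7y2 + 26y3 + 32y4
  subject to:
    y1 + y3 + y4 >= 5
    y2 + 3y3 + 4y4 >= 5
    y1, y2, y3, y4 >= 0

Solving the primal: x* = (8, 6).
  primal value c^T x* = 70.
Solving the dual: y* = (3.75, 0, 0, 1.25).
  dual value b^T y* = 70.
Strong duality: c^T x* = b^T y*. Confirmed.

70


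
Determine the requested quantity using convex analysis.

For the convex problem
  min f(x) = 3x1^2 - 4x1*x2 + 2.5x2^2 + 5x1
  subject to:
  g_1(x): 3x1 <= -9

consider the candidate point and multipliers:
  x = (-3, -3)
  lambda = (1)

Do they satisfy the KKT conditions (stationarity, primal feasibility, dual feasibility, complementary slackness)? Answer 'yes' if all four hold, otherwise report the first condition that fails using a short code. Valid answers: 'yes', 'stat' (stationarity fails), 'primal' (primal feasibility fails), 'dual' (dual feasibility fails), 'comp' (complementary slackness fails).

Gradient of f: grad f(x) = Q x + c = (-1, -3)
Constraint values g_i(x) = a_i^T x - b_i:
  g_1((-3, -3)) = 0
Stationarity residual: grad f(x) + sum_i lambda_i a_i = (2, -3)
  -> stationarity FAILS
Primal feasibility (all g_i <= 0): OK
Dual feasibility (all lambda_i >= 0): OK
Complementary slackness (lambda_i * g_i(x) = 0 for all i): OK

Verdict: the first failing condition is stationarity -> stat.

stat


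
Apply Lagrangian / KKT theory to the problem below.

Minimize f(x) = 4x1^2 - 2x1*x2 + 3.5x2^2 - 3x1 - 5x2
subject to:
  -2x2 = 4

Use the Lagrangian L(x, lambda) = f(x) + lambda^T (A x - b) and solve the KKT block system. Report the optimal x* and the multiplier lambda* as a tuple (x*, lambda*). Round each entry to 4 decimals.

Form the Lagrangian:
  L(x, lambda) = (1/2) x^T Q x + c^T x + lambda^T (A x - b)
Stationarity (grad_x L = 0): Q x + c + A^T lambda = 0.
Primal feasibility: A x = b.

This gives the KKT block system:
  [ Q   A^T ] [ x     ]   [-c ]
  [ A    0  ] [ lambda ] = [ b ]

Solving the linear system:
  x*      = (-0.125, -2)
  lambda* = (-9.375)
  f(x*)   = 23.9375

x* = (-0.125, -2), lambda* = (-9.375)


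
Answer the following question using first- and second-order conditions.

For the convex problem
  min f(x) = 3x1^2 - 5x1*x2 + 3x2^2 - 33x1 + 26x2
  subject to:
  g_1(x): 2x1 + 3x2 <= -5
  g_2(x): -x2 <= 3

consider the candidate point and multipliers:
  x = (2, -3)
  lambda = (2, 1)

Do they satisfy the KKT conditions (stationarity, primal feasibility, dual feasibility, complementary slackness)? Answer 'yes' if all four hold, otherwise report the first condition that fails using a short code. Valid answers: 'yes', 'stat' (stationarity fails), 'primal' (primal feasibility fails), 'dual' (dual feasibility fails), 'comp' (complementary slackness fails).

Gradient of f: grad f(x) = Q x + c = (-6, -2)
Constraint values g_i(x) = a_i^T x - b_i:
  g_1((2, -3)) = 0
  g_2((2, -3)) = 0
Stationarity residual: grad f(x) + sum_i lambda_i a_i = (-2, 3)
  -> stationarity FAILS
Primal feasibility (all g_i <= 0): OK
Dual feasibility (all lambda_i >= 0): OK
Complementary slackness (lambda_i * g_i(x) = 0 for all i): OK

Verdict: the first failing condition is stationarity -> stat.

stat


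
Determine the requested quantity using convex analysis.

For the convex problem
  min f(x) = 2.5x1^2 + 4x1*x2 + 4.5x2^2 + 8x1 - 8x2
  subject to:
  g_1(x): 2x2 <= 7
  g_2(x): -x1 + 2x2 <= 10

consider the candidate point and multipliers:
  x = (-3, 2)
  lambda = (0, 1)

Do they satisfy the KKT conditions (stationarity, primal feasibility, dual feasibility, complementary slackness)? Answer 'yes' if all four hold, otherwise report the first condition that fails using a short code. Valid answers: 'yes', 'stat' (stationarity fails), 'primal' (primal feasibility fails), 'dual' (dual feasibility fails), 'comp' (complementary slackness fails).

Gradient of f: grad f(x) = Q x + c = (1, -2)
Constraint values g_i(x) = a_i^T x - b_i:
  g_1((-3, 2)) = -3
  g_2((-3, 2)) = -3
Stationarity residual: grad f(x) + sum_i lambda_i a_i = (0, 0)
  -> stationarity OK
Primal feasibility (all g_i <= 0): OK
Dual feasibility (all lambda_i >= 0): OK
Complementary slackness (lambda_i * g_i(x) = 0 for all i): FAILS

Verdict: the first failing condition is complementary_slackness -> comp.

comp


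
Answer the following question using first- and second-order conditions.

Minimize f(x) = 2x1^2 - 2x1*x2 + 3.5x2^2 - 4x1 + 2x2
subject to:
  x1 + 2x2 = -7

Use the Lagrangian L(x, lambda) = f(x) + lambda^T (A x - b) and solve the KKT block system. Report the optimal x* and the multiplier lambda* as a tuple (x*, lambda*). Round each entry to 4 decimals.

Form the Lagrangian:
  L(x, lambda) = (1/2) x^T Q x + c^T x + lambda^T (A x - b)
Stationarity (grad_x L = 0): Q x + c + A^T lambda = 0.
Primal feasibility: A x = b.

This gives the KKT block system:
  [ Q   A^T ] [ x     ]   [-c ]
  [ A    0  ] [ lambda ] = [ b ]

Solving the linear system:
  x*      = (-1.8387, -2.5806)
  lambda* = (6.1935)
  f(x*)   = 22.7742

x* = (-1.8387, -2.5806), lambda* = (6.1935)


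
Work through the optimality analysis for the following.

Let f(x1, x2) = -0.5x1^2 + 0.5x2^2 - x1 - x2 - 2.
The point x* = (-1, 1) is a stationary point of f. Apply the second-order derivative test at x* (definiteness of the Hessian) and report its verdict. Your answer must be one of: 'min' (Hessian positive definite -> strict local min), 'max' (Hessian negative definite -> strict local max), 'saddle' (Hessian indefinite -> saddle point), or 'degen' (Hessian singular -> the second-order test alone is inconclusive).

Compute the Hessian H = grad^2 f:
  H = [[-1, 0], [0, 1]]
Verify stationarity: grad f(x*) = H x* + g = (0, 0).
Eigenvalues of H: -1, 1.
Eigenvalues have mixed signs, so H is indefinite -> x* is a saddle point.

saddle


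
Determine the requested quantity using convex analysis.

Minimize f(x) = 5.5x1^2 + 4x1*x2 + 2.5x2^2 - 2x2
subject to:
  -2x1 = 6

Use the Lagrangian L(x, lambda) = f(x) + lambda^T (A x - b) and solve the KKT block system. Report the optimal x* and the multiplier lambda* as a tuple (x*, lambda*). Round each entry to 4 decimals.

Form the Lagrangian:
  L(x, lambda) = (1/2) x^T Q x + c^T x + lambda^T (A x - b)
Stationarity (grad_x L = 0): Q x + c + A^T lambda = 0.
Primal feasibility: A x = b.

This gives the KKT block system:
  [ Q   A^T ] [ x     ]   [-c ]
  [ A    0  ] [ lambda ] = [ b ]

Solving the linear system:
  x*      = (-3, 2.8)
  lambda* = (-10.9)
  f(x*)   = 29.9

x* = (-3, 2.8), lambda* = (-10.9)


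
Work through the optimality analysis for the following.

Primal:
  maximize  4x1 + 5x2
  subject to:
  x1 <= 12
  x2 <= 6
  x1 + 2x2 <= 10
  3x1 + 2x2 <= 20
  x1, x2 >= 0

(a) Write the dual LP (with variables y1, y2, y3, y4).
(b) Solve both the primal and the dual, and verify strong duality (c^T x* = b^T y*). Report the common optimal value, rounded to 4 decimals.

The standard primal-dual pair for 'max c^T x s.t. A x <= b, x >= 0' is:
  Dual:  min b^T y  s.t.  A^T y >= c,  y >= 0.

So the dual LP is:
  minimize  12y1 + 6y2 + 10y3 + 20y4
  subject to:
    y1 + y3 + 3y4 >= 4
    y2 + 2y3 + 2y4 >= 5
    y1, y2, y3, y4 >= 0

Solving the primal: x* = (5, 2.5).
  primal value c^T x* = 32.5.
Solving the dual: y* = (0, 0, 1.75, 0.75).
  dual value b^T y* = 32.5.
Strong duality: c^T x* = b^T y*. Confirmed.

32.5


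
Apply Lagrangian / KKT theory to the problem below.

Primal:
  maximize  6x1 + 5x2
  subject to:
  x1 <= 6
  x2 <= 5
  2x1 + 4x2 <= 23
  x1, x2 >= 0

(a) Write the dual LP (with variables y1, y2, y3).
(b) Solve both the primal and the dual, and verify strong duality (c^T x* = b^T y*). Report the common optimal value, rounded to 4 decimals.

The standard primal-dual pair for 'max c^T x s.t. A x <= b, x >= 0' is:
  Dual:  min b^T y  s.t.  A^T y >= c,  y >= 0.

So the dual LP is:
  minimize  6y1 + 5y2 + 23y3
  subject to:
    y1 + 2y3 >= 6
    y2 + 4y3 >= 5
    y1, y2, y3 >= 0

Solving the primal: x* = (6, 2.75).
  primal value c^T x* = 49.75.
Solving the dual: y* = (3.5, 0, 1.25).
  dual value b^T y* = 49.75.
Strong duality: c^T x* = b^T y*. Confirmed.

49.75


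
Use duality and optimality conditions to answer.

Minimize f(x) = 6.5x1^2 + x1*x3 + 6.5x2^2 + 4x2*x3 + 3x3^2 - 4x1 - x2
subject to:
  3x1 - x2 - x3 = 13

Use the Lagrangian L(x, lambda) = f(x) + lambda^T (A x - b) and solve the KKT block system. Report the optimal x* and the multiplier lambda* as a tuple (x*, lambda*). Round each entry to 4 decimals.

Form the Lagrangian:
  L(x, lambda) = (1/2) x^T Q x + c^T x + lambda^T (A x - b)
Stationarity (grad_x L = 0): Q x + c + A^T lambda = 0.
Primal feasibility: A x = b.

This gives the KKT block system:
  [ Q   A^T ] [ x     ]   [-c ]
  [ A    0  ] [ lambda ] = [ b ]

Solving the linear system:
  x*      = (3.4297, -0.0902, -2.6207)
  lambda* = (-12.6552)
  f(x*)   = 75.4443

x* = (3.4297, -0.0902, -2.6207), lambda* = (-12.6552)


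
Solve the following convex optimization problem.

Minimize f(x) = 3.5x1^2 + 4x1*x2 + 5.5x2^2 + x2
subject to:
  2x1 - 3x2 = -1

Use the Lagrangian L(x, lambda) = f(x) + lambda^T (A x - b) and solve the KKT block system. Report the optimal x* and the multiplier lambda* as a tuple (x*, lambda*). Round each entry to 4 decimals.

Form the Lagrangian:
  L(x, lambda) = (1/2) x^T Q x + c^T x + lambda^T (A x - b)
Stationarity (grad_x L = 0): Q x + c + A^T lambda = 0.
Primal feasibility: A x = b.

This gives the KKT block system:
  [ Q   A^T ] [ x     ]   [-c ]
  [ A    0  ] [ lambda ] = [ b ]

Solving the linear system:
  x*      = (-0.2581, 0.1613)
  lambda* = (0.5806)
  f(x*)   = 0.371

x* = (-0.2581, 0.1613), lambda* = (0.5806)


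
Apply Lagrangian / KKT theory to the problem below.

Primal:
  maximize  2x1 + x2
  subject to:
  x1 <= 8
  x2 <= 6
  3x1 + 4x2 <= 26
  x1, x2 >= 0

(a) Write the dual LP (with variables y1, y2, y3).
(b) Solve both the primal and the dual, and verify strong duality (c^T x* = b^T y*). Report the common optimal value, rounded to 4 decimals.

The standard primal-dual pair for 'max c^T x s.t. A x <= b, x >= 0' is:
  Dual:  min b^T y  s.t.  A^T y >= c,  y >= 0.

So the dual LP is:
  minimize  8y1 + 6y2 + 26y3
  subject to:
    y1 + 3y3 >= 2
    y2 + 4y3 >= 1
    y1, y2, y3 >= 0

Solving the primal: x* = (8, 0.5).
  primal value c^T x* = 16.5.
Solving the dual: y* = (1.25, 0, 0.25).
  dual value b^T y* = 16.5.
Strong duality: c^T x* = b^T y*. Confirmed.

16.5


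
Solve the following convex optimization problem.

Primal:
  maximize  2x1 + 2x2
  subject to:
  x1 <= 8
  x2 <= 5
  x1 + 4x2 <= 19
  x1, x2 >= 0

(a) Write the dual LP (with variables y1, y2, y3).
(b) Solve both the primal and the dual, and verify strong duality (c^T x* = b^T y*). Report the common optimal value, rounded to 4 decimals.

The standard primal-dual pair for 'max c^T x s.t. A x <= b, x >= 0' is:
  Dual:  min b^T y  s.t.  A^T y >= c,  y >= 0.

So the dual LP is:
  minimize  8y1 + 5y2 + 19y3
  subject to:
    y1 + y3 >= 2
    y2 + 4y3 >= 2
    y1, y2, y3 >= 0

Solving the primal: x* = (8, 2.75).
  primal value c^T x* = 21.5.
Solving the dual: y* = (1.5, 0, 0.5).
  dual value b^T y* = 21.5.
Strong duality: c^T x* = b^T y*. Confirmed.

21.5


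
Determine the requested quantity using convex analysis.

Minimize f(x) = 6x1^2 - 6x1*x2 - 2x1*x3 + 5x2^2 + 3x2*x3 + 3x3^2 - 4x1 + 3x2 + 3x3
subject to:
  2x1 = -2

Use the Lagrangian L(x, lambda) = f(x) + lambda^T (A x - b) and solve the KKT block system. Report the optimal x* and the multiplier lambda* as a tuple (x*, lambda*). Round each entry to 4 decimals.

Form the Lagrangian:
  L(x, lambda) = (1/2) x^T Q x + c^T x + lambda^T (A x - b)
Stationarity (grad_x L = 0): Q x + c + A^T lambda = 0.
Primal feasibility: A x = b.

This gives the KKT block system:
  [ Q   A^T ] [ x     ]   [-c ]
  [ A    0  ] [ lambda ] = [ b ]

Solving the linear system:
  x*      = (-1, -0.7647, -0.451)
  lambda* = (5.2549)
  f(x*)   = 5.4314

x* = (-1, -0.7647, -0.451), lambda* = (5.2549)


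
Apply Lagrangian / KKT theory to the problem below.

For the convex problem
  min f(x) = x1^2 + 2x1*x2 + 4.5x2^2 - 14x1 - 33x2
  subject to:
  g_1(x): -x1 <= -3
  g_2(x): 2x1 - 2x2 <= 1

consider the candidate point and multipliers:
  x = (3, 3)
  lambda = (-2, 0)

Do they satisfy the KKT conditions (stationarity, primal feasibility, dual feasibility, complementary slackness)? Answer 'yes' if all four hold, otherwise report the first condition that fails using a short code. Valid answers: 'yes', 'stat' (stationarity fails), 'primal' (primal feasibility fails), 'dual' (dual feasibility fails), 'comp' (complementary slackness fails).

Gradient of f: grad f(x) = Q x + c = (-2, 0)
Constraint values g_i(x) = a_i^T x - b_i:
  g_1((3, 3)) = 0
  g_2((3, 3)) = -1
Stationarity residual: grad f(x) + sum_i lambda_i a_i = (0, 0)
  -> stationarity OK
Primal feasibility (all g_i <= 0): OK
Dual feasibility (all lambda_i >= 0): FAILS
Complementary slackness (lambda_i * g_i(x) = 0 for all i): OK

Verdict: the first failing condition is dual_feasibility -> dual.

dual


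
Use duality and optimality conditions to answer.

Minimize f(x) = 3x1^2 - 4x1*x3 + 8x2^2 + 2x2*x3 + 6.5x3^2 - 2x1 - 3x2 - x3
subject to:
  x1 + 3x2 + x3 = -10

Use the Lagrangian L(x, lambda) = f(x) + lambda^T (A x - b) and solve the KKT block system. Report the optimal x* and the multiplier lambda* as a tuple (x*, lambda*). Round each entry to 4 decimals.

Form the Lagrangian:
  L(x, lambda) = (1/2) x^T Q x + c^T x + lambda^T (A x - b)
Stationarity (grad_x L = 0): Q x + c + A^T lambda = 0.
Primal feasibility: A x = b.

This gives the KKT block system:
  [ Q   A^T ] [ x     ]   [-c ]
  [ A    0  ] [ lambda ] = [ b ]

Solving the linear system:
  x*      = (-2.6778, -1.9734, -1.4018)
  lambda* = (12.4596)
  f(x*)   = 68.6368

x* = (-2.6778, -1.9734, -1.4018), lambda* = (12.4596)


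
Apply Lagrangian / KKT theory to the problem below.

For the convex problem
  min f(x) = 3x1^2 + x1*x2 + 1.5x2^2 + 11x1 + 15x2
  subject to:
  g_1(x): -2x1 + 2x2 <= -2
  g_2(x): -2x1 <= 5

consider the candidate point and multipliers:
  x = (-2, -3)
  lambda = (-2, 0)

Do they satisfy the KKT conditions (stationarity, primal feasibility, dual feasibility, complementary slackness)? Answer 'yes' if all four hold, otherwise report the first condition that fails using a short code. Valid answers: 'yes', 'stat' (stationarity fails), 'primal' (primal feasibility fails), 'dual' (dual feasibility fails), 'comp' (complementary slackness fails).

Gradient of f: grad f(x) = Q x + c = (-4, 4)
Constraint values g_i(x) = a_i^T x - b_i:
  g_1((-2, -3)) = 0
  g_2((-2, -3)) = -1
Stationarity residual: grad f(x) + sum_i lambda_i a_i = (0, 0)
  -> stationarity OK
Primal feasibility (all g_i <= 0): OK
Dual feasibility (all lambda_i >= 0): FAILS
Complementary slackness (lambda_i * g_i(x) = 0 for all i): OK

Verdict: the first failing condition is dual_feasibility -> dual.

dual


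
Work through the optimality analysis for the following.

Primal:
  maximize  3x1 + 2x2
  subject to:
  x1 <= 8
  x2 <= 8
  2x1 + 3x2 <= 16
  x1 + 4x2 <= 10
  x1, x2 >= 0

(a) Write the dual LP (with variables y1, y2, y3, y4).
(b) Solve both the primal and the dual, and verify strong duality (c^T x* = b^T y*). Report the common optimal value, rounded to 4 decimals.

The standard primal-dual pair for 'max c^T x s.t. A x <= b, x >= 0' is:
  Dual:  min b^T y  s.t.  A^T y >= c,  y >= 0.

So the dual LP is:
  minimize  8y1 + 8y2 + 16y3 + 10y4
  subject to:
    y1 + 2y3 + y4 >= 3
    y2 + 3y3 + 4y4 >= 2
    y1, y2, y3, y4 >= 0

Solving the primal: x* = (8, 0).
  primal value c^T x* = 24.
Solving the dual: y* = (1.6667, 0, 0.6667, 0).
  dual value b^T y* = 24.
Strong duality: c^T x* = b^T y*. Confirmed.

24


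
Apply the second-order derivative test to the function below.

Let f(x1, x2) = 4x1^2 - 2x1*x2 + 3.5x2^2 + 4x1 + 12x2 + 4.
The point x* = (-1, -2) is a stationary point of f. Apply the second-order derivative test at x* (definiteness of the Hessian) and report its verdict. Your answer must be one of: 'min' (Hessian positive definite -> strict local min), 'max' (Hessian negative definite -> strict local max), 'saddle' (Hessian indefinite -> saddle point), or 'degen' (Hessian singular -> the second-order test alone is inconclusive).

Compute the Hessian H = grad^2 f:
  H = [[8, -2], [-2, 7]]
Verify stationarity: grad f(x*) = H x* + g = (0, 0).
Eigenvalues of H: 5.4384, 9.5616.
Both eigenvalues > 0, so H is positive definite -> x* is a strict local min.

min


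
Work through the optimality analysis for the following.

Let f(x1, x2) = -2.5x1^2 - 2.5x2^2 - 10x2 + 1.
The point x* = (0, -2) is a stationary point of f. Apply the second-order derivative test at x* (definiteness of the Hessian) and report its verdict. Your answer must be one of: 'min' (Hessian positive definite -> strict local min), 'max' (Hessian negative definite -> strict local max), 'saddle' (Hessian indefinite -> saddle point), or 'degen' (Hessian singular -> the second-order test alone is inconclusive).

Compute the Hessian H = grad^2 f:
  H = [[-5, 0], [0, -5]]
Verify stationarity: grad f(x*) = H x* + g = (0, 0).
Eigenvalues of H: -5, -5.
Both eigenvalues < 0, so H is negative definite -> x* is a strict local max.

max


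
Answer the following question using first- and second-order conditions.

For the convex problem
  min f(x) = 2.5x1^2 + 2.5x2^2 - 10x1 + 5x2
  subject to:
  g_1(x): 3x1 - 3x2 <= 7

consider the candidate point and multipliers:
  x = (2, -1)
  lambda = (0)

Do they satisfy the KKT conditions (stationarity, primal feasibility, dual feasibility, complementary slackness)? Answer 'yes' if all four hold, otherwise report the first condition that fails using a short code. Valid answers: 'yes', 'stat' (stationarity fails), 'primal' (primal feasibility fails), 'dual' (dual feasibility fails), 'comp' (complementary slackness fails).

Gradient of f: grad f(x) = Q x + c = (0, 0)
Constraint values g_i(x) = a_i^T x - b_i:
  g_1((2, -1)) = 2
Stationarity residual: grad f(x) + sum_i lambda_i a_i = (0, 0)
  -> stationarity OK
Primal feasibility (all g_i <= 0): FAILS
Dual feasibility (all lambda_i >= 0): OK
Complementary slackness (lambda_i * g_i(x) = 0 for all i): OK

Verdict: the first failing condition is primal_feasibility -> primal.

primal


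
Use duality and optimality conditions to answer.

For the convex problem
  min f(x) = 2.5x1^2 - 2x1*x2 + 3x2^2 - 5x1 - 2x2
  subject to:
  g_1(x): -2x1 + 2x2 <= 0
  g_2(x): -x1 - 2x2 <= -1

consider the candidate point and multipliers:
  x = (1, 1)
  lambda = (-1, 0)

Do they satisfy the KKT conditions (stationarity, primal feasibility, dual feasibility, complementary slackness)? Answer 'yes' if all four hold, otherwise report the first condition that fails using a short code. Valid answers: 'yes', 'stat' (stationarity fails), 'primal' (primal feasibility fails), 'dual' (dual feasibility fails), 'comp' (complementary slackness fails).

Gradient of f: grad f(x) = Q x + c = (-2, 2)
Constraint values g_i(x) = a_i^T x - b_i:
  g_1((1, 1)) = 0
  g_2((1, 1)) = -2
Stationarity residual: grad f(x) + sum_i lambda_i a_i = (0, 0)
  -> stationarity OK
Primal feasibility (all g_i <= 0): OK
Dual feasibility (all lambda_i >= 0): FAILS
Complementary slackness (lambda_i * g_i(x) = 0 for all i): OK

Verdict: the first failing condition is dual_feasibility -> dual.

dual


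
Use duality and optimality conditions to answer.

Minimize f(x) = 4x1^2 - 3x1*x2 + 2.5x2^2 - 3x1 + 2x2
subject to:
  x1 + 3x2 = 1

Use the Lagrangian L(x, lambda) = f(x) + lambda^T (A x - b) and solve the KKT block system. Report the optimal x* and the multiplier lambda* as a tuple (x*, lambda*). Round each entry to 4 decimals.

Form the Lagrangian:
  L(x, lambda) = (1/2) x^T Q x + c^T x + lambda^T (A x - b)
Stationarity (grad_x L = 0): Q x + c + A^T lambda = 0.
Primal feasibility: A x = b.

This gives the KKT block system:
  [ Q   A^T ] [ x     ]   [-c ]
  [ A    0  ] [ lambda ] = [ b ]

Solving the linear system:
  x*      = (0.4947, 0.1684)
  lambda* = (-0.4526)
  f(x*)   = -0.3474

x* = (0.4947, 0.1684), lambda* = (-0.4526)


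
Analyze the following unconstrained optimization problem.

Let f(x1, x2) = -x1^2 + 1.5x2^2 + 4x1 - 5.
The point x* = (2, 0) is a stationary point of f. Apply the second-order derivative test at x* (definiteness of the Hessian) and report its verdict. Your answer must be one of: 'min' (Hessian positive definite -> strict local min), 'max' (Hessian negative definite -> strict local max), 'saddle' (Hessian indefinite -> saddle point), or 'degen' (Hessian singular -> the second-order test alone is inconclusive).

Compute the Hessian H = grad^2 f:
  H = [[-2, 0], [0, 3]]
Verify stationarity: grad f(x*) = H x* + g = (0, 0).
Eigenvalues of H: -2, 3.
Eigenvalues have mixed signs, so H is indefinite -> x* is a saddle point.

saddle


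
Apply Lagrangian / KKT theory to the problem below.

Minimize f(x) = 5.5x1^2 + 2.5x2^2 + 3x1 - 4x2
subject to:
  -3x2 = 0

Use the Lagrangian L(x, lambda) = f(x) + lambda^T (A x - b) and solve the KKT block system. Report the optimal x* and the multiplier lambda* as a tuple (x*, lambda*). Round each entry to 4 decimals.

Form the Lagrangian:
  L(x, lambda) = (1/2) x^T Q x + c^T x + lambda^T (A x - b)
Stationarity (grad_x L = 0): Q x + c + A^T lambda = 0.
Primal feasibility: A x = b.

This gives the KKT block system:
  [ Q   A^T ] [ x     ]   [-c ]
  [ A    0  ] [ lambda ] = [ b ]

Solving the linear system:
  x*      = (-0.2727, 0)
  lambda* = (-1.3333)
  f(x*)   = -0.4091

x* = (-0.2727, 0), lambda* = (-1.3333)


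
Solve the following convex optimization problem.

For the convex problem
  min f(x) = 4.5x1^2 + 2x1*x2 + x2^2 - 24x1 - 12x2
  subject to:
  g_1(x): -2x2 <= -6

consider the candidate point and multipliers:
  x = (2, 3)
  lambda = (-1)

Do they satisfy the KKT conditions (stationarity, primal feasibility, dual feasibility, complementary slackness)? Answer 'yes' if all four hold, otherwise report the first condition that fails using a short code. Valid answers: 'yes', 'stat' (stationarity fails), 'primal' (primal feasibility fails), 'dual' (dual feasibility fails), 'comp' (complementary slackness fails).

Gradient of f: grad f(x) = Q x + c = (0, -2)
Constraint values g_i(x) = a_i^T x - b_i:
  g_1((2, 3)) = 0
Stationarity residual: grad f(x) + sum_i lambda_i a_i = (0, 0)
  -> stationarity OK
Primal feasibility (all g_i <= 0): OK
Dual feasibility (all lambda_i >= 0): FAILS
Complementary slackness (lambda_i * g_i(x) = 0 for all i): OK

Verdict: the first failing condition is dual_feasibility -> dual.

dual


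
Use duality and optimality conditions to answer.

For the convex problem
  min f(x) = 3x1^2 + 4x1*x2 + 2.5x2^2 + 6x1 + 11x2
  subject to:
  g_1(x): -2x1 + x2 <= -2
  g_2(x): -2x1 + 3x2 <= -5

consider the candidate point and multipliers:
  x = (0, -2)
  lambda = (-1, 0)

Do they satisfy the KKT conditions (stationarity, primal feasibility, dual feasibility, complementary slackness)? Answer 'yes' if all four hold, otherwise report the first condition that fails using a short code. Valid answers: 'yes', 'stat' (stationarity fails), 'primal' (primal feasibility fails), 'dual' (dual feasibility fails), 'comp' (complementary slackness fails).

Gradient of f: grad f(x) = Q x + c = (-2, 1)
Constraint values g_i(x) = a_i^T x - b_i:
  g_1((0, -2)) = 0
  g_2((0, -2)) = -1
Stationarity residual: grad f(x) + sum_i lambda_i a_i = (0, 0)
  -> stationarity OK
Primal feasibility (all g_i <= 0): OK
Dual feasibility (all lambda_i >= 0): FAILS
Complementary slackness (lambda_i * g_i(x) = 0 for all i): OK

Verdict: the first failing condition is dual_feasibility -> dual.

dual


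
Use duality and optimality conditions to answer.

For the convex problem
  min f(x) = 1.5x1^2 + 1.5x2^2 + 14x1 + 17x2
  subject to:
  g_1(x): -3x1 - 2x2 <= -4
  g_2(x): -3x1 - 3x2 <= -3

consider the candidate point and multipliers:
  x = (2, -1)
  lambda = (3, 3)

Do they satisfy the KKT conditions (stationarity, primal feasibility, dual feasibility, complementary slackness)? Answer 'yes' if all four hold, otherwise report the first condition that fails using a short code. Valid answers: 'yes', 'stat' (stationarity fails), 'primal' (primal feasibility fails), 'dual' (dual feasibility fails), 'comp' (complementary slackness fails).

Gradient of f: grad f(x) = Q x + c = (20, 14)
Constraint values g_i(x) = a_i^T x - b_i:
  g_1((2, -1)) = 0
  g_2((2, -1)) = 0
Stationarity residual: grad f(x) + sum_i lambda_i a_i = (2, -1)
  -> stationarity FAILS
Primal feasibility (all g_i <= 0): OK
Dual feasibility (all lambda_i >= 0): OK
Complementary slackness (lambda_i * g_i(x) = 0 for all i): OK

Verdict: the first failing condition is stationarity -> stat.

stat


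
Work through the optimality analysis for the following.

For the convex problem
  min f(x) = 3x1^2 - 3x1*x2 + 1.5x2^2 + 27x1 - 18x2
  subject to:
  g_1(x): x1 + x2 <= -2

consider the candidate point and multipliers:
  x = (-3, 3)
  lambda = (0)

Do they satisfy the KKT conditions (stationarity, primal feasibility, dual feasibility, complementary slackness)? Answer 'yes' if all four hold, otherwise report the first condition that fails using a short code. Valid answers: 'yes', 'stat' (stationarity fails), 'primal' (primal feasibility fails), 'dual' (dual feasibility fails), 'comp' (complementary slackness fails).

Gradient of f: grad f(x) = Q x + c = (0, 0)
Constraint values g_i(x) = a_i^T x - b_i:
  g_1((-3, 3)) = 2
Stationarity residual: grad f(x) + sum_i lambda_i a_i = (0, 0)
  -> stationarity OK
Primal feasibility (all g_i <= 0): FAILS
Dual feasibility (all lambda_i >= 0): OK
Complementary slackness (lambda_i * g_i(x) = 0 for all i): OK

Verdict: the first failing condition is primal_feasibility -> primal.

primal


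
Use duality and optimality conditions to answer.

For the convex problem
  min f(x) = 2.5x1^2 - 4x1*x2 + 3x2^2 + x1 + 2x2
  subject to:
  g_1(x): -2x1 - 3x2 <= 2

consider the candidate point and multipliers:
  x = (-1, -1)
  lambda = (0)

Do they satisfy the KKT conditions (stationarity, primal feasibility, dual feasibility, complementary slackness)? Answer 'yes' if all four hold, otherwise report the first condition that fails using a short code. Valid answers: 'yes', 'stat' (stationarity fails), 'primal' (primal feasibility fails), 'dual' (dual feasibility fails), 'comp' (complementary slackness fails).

Gradient of f: grad f(x) = Q x + c = (0, 0)
Constraint values g_i(x) = a_i^T x - b_i:
  g_1((-1, -1)) = 3
Stationarity residual: grad f(x) + sum_i lambda_i a_i = (0, 0)
  -> stationarity OK
Primal feasibility (all g_i <= 0): FAILS
Dual feasibility (all lambda_i >= 0): OK
Complementary slackness (lambda_i * g_i(x) = 0 for all i): OK

Verdict: the first failing condition is primal_feasibility -> primal.

primal


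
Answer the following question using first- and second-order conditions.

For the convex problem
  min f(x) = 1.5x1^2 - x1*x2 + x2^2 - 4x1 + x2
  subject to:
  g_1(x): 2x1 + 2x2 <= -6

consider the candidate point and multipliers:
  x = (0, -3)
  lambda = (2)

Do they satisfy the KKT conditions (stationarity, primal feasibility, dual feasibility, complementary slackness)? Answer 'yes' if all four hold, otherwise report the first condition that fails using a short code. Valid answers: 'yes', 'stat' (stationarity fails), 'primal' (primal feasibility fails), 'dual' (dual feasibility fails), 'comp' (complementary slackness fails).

Gradient of f: grad f(x) = Q x + c = (-1, -5)
Constraint values g_i(x) = a_i^T x - b_i:
  g_1((0, -3)) = 0
Stationarity residual: grad f(x) + sum_i lambda_i a_i = (3, -1)
  -> stationarity FAILS
Primal feasibility (all g_i <= 0): OK
Dual feasibility (all lambda_i >= 0): OK
Complementary slackness (lambda_i * g_i(x) = 0 for all i): OK

Verdict: the first failing condition is stationarity -> stat.

stat
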